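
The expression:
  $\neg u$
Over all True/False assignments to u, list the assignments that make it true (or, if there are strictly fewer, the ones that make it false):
is true only for:
  u=False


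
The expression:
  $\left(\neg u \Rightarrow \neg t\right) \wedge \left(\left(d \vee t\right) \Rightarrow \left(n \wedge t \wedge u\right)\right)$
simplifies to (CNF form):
$\left(n \vee \neg t\right) \wedge \left(t \vee \neg d\right) \wedge \left(u \vee \neg t\right)$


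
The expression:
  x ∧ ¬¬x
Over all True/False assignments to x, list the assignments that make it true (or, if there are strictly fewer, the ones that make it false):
is true only for:
  x=True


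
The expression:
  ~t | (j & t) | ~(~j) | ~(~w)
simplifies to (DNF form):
j | w | ~t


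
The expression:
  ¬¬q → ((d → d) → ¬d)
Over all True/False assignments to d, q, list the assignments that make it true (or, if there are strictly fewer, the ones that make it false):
is false only for:
  d=True, q=True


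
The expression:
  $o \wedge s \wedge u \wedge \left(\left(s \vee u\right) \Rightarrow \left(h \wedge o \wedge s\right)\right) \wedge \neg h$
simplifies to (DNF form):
$\text{False}$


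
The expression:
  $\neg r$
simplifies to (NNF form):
$\neg r$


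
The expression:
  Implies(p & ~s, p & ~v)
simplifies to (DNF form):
s | ~p | ~v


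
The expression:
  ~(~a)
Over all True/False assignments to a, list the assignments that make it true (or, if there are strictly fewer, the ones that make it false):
is true only for:
  a=True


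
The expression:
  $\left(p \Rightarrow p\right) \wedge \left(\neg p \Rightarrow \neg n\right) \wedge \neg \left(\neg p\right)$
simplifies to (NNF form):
$p$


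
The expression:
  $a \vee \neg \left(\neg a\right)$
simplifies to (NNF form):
$a$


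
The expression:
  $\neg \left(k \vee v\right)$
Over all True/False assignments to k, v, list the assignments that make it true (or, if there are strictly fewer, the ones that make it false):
is true only for:
  k=False, v=False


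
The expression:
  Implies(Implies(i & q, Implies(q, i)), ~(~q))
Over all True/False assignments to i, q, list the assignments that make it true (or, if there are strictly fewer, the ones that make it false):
is true only for:
  i=False, q=True;
  i=True, q=True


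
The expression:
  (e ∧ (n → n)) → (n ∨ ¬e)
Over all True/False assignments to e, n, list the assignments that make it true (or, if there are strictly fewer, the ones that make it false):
is false only for:
  e=True, n=False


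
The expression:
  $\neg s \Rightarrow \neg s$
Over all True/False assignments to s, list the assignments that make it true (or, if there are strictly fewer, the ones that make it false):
is always true.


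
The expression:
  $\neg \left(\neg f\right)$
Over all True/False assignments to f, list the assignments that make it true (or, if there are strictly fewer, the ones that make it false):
is true only for:
  f=True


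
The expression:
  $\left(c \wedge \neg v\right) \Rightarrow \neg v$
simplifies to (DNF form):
$\text{True}$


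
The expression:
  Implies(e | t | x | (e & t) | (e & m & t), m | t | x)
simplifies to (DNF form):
m | t | x | ~e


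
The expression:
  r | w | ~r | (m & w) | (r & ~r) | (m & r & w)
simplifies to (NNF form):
True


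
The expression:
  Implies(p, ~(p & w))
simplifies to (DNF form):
~p | ~w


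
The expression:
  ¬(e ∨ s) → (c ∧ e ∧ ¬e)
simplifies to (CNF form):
e ∨ s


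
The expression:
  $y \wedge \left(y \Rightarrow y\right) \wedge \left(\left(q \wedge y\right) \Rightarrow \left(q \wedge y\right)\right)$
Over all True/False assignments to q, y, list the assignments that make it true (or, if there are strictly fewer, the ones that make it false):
is true only for:
  q=False, y=True;
  q=True, y=True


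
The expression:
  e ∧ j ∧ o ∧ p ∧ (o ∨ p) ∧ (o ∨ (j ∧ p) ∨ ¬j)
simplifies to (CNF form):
e ∧ j ∧ o ∧ p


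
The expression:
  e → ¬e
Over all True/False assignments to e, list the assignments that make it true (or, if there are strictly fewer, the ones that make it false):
is true only for:
  e=False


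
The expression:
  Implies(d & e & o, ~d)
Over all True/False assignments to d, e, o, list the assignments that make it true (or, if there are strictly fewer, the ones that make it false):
is false only for:
  d=True, e=True, o=True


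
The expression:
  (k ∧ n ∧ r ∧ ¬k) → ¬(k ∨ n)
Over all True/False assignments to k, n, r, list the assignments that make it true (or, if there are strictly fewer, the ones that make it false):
is always true.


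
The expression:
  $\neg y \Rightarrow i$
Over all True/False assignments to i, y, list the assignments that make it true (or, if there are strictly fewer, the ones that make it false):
is false only for:
  i=False, y=False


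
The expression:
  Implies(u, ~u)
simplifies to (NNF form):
~u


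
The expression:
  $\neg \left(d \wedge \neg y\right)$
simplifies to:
$y \vee \neg d$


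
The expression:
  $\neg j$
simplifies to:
$\neg j$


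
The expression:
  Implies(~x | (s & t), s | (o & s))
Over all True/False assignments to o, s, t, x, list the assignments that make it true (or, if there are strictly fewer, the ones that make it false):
is false only for:
  o=False, s=False, t=False, x=False;
  o=False, s=False, t=True, x=False;
  o=True, s=False, t=False, x=False;
  o=True, s=False, t=True, x=False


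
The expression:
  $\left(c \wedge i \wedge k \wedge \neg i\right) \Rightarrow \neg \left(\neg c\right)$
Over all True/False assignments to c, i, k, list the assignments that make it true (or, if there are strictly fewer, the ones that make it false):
is always true.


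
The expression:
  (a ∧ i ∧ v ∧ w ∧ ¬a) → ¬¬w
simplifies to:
True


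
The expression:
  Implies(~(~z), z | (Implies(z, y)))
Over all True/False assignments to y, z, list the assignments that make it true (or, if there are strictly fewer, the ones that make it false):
is always true.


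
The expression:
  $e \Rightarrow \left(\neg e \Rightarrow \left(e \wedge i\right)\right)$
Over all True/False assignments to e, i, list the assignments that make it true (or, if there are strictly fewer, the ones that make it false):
is always true.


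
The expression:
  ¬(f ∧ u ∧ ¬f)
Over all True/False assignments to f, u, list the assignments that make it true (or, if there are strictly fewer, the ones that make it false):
is always true.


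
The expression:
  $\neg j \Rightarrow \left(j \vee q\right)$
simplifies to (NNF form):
$j \vee q$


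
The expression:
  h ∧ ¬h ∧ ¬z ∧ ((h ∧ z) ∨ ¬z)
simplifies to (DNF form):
False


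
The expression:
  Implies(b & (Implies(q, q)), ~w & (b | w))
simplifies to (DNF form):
~b | ~w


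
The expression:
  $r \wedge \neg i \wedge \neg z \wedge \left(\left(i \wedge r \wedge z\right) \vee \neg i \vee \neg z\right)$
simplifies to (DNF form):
$r \wedge \neg i \wedge \neg z$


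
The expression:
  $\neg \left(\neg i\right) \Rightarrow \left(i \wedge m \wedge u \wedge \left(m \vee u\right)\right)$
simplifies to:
$\left(m \wedge u\right) \vee \neg i$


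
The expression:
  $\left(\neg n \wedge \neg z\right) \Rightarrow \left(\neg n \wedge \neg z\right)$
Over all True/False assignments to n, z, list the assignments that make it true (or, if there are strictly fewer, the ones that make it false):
is always true.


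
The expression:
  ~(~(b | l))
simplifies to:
b | l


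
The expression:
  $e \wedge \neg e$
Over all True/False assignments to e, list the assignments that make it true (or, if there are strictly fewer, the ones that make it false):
is never true.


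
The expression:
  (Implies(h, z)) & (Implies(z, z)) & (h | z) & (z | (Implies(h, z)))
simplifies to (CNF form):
z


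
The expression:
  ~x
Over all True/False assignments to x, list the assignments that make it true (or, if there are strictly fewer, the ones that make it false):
is true only for:
  x=False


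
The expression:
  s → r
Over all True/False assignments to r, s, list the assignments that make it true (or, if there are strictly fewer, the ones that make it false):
is false only for:
  r=False, s=True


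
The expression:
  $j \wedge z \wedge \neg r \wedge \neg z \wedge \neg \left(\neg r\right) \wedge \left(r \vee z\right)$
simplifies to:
$\text{False}$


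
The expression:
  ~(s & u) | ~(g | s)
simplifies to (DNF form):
~s | ~u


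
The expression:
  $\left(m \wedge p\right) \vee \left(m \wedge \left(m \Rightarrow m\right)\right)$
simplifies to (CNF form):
$m$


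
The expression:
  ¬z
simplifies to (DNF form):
¬z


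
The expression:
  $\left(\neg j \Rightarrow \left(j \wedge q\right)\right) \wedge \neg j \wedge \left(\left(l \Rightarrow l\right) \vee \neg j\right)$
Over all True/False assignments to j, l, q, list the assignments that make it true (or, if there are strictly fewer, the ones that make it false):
is never true.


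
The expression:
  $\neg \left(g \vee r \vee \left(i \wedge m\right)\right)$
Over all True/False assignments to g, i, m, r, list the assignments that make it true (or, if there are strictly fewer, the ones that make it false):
is true only for:
  g=False, i=False, m=False, r=False;
  g=False, i=False, m=True, r=False;
  g=False, i=True, m=False, r=False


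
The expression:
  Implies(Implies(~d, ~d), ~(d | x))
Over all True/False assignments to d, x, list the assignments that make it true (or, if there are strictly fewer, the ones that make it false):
is true only for:
  d=False, x=False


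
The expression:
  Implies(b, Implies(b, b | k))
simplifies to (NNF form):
True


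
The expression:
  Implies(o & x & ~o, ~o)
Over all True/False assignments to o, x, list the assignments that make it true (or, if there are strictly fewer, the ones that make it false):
is always true.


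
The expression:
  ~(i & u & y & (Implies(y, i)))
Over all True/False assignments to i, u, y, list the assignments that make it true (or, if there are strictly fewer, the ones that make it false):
is false only for:
  i=True, u=True, y=True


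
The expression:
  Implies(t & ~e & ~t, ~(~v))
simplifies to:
True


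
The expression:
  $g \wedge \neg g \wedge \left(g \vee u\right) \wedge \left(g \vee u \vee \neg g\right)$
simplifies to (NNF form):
$\text{False}$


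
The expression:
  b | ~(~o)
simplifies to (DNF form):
b | o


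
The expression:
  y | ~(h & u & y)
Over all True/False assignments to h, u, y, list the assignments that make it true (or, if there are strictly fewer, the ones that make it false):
is always true.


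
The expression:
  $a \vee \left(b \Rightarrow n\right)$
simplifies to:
$a \vee n \vee \neg b$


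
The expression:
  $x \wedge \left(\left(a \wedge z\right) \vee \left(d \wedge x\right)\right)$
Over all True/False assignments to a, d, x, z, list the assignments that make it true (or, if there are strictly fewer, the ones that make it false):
is true only for:
  a=False, d=True, x=True, z=False;
  a=False, d=True, x=True, z=True;
  a=True, d=False, x=True, z=True;
  a=True, d=True, x=True, z=False;
  a=True, d=True, x=True, z=True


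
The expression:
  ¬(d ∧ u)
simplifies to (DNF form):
¬d ∨ ¬u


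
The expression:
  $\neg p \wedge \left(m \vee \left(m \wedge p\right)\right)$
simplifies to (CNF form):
$m \wedge \neg p$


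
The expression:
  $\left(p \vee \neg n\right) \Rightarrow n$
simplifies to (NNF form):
$n$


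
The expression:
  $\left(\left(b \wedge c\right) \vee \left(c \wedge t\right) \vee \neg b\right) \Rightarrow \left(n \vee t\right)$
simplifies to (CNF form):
$\left(b \vee n \vee t\right) \wedge \left(n \vee t \vee \neg c\right)$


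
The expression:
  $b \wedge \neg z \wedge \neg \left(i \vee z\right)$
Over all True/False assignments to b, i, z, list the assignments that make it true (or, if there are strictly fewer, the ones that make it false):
is true only for:
  b=True, i=False, z=False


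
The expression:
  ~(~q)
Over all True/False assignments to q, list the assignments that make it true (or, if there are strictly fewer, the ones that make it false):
is true only for:
  q=True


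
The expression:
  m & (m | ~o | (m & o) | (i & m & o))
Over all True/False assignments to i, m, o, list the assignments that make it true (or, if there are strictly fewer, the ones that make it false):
is true only for:
  i=False, m=True, o=False;
  i=False, m=True, o=True;
  i=True, m=True, o=False;
  i=True, m=True, o=True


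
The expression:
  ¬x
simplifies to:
¬x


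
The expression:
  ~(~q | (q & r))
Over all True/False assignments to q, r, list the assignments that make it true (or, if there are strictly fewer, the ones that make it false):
is true only for:
  q=True, r=False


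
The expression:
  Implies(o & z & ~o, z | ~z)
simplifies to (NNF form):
True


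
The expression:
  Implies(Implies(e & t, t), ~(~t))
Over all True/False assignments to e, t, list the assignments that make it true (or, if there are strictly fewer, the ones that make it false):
is true only for:
  e=False, t=True;
  e=True, t=True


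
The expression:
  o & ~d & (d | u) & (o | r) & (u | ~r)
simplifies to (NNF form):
o & u & ~d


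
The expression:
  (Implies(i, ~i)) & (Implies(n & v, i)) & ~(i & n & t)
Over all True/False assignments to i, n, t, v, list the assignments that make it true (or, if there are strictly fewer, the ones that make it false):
is true only for:
  i=False, n=False, t=False, v=False;
  i=False, n=False, t=False, v=True;
  i=False, n=False, t=True, v=False;
  i=False, n=False, t=True, v=True;
  i=False, n=True, t=False, v=False;
  i=False, n=True, t=True, v=False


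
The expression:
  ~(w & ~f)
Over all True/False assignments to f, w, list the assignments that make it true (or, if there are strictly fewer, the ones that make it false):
is false only for:
  f=False, w=True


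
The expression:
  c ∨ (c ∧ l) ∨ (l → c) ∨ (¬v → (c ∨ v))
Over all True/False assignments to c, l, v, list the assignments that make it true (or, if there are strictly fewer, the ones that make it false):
is false only for:
  c=False, l=True, v=False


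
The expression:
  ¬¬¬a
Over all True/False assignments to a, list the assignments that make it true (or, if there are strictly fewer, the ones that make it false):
is true only for:
  a=False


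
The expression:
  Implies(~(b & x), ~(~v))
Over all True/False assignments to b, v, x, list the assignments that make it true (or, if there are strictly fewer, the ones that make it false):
is false only for:
  b=False, v=False, x=False;
  b=False, v=False, x=True;
  b=True, v=False, x=False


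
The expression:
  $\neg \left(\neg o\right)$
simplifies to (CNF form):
$o$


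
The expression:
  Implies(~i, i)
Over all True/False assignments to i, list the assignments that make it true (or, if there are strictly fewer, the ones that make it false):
is true only for:
  i=True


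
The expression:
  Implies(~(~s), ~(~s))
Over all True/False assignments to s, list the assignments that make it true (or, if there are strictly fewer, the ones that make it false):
is always true.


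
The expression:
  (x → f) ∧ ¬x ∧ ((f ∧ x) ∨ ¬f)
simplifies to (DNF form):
¬f ∧ ¬x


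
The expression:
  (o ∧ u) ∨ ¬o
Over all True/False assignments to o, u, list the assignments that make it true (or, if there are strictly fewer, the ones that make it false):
is false only for:
  o=True, u=False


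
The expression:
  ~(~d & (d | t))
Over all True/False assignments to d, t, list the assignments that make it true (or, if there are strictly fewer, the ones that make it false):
is false only for:
  d=False, t=True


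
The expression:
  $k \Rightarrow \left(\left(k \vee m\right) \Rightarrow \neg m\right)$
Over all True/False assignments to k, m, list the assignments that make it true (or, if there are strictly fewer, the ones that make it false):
is false only for:
  k=True, m=True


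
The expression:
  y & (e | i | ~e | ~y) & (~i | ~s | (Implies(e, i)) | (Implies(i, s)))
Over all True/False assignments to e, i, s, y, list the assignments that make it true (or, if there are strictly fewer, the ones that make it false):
is true only for:
  e=False, i=False, s=False, y=True;
  e=False, i=False, s=True, y=True;
  e=False, i=True, s=False, y=True;
  e=False, i=True, s=True, y=True;
  e=True, i=False, s=False, y=True;
  e=True, i=False, s=True, y=True;
  e=True, i=True, s=False, y=True;
  e=True, i=True, s=True, y=True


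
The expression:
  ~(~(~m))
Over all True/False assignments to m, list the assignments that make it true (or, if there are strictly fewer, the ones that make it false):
is true only for:
  m=False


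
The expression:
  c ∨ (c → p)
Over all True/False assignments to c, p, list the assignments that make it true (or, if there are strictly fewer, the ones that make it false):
is always true.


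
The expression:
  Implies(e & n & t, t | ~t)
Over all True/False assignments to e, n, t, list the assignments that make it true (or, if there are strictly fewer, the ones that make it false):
is always true.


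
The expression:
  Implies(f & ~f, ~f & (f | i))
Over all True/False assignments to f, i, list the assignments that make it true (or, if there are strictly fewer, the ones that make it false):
is always true.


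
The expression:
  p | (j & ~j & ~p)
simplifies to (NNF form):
p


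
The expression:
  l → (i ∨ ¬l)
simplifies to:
i ∨ ¬l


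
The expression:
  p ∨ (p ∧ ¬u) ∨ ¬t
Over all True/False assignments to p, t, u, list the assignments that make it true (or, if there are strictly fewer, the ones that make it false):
is false only for:
  p=False, t=True, u=False;
  p=False, t=True, u=True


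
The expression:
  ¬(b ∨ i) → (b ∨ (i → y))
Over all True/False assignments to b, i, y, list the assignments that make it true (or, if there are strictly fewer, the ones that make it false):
is always true.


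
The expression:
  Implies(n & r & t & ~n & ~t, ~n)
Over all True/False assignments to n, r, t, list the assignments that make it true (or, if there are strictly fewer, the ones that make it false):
is always true.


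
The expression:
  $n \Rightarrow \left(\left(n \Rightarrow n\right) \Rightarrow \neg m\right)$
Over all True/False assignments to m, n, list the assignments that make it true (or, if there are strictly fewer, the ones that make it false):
is false only for:
  m=True, n=True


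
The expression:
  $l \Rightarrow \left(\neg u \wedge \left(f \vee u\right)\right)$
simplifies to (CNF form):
$\left(f \vee \neg l\right) \wedge \left(\neg l \vee \neg u\right)$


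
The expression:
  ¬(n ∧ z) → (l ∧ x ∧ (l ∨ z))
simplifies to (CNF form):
(l ∨ n) ∧ (l ∨ z) ∧ (n ∨ x) ∧ (x ∨ z)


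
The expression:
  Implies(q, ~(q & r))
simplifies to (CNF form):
~q | ~r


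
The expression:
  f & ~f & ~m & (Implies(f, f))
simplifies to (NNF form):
False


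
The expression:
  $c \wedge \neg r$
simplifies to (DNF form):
$c \wedge \neg r$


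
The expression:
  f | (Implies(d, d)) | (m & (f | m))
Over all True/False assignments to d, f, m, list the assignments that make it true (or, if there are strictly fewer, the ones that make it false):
is always true.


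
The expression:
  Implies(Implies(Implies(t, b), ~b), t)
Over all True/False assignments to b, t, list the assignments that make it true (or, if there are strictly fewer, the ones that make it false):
is false only for:
  b=False, t=False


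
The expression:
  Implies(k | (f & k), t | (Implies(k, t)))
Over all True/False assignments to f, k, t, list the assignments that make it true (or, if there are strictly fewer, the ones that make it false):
is false only for:
  f=False, k=True, t=False;
  f=True, k=True, t=False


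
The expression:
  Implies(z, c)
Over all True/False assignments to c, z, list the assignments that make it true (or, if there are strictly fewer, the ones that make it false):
is false only for:
  c=False, z=True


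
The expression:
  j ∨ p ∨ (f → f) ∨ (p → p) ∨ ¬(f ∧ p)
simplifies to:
True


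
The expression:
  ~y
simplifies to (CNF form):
~y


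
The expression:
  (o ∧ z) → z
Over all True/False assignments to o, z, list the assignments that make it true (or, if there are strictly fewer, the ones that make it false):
is always true.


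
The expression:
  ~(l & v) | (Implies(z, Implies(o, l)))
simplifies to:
True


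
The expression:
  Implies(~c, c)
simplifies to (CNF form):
c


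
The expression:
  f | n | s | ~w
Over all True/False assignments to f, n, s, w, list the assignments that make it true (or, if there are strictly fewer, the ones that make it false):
is false only for:
  f=False, n=False, s=False, w=True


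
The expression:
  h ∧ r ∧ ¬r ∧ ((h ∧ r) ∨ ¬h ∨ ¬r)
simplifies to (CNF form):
False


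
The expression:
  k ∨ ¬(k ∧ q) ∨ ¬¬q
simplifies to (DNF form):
True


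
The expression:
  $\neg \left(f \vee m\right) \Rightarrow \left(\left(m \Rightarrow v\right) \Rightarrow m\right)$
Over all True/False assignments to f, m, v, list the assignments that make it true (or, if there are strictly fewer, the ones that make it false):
is false only for:
  f=False, m=False, v=False;
  f=False, m=False, v=True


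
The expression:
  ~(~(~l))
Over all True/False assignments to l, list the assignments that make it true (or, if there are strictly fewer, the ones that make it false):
is true only for:
  l=False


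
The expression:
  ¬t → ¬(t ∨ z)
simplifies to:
t ∨ ¬z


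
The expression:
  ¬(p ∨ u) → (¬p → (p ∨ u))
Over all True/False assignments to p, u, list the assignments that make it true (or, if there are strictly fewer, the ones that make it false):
is false only for:
  p=False, u=False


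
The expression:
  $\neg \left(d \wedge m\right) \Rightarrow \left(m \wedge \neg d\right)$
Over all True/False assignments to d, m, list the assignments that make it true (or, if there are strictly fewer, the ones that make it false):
is true only for:
  d=False, m=True;
  d=True, m=True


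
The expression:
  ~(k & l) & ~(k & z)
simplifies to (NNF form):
~k | (~l & ~z)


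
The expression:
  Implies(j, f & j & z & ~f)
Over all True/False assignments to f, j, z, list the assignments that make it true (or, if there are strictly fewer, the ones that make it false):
is true only for:
  f=False, j=False, z=False;
  f=False, j=False, z=True;
  f=True, j=False, z=False;
  f=True, j=False, z=True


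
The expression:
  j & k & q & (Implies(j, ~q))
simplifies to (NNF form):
False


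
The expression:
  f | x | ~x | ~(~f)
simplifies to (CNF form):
True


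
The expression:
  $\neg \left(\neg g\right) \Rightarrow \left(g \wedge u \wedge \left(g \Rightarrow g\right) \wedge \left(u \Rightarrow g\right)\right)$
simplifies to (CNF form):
$u \vee \neg g$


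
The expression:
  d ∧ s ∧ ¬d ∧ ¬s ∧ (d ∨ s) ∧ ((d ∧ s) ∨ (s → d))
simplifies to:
False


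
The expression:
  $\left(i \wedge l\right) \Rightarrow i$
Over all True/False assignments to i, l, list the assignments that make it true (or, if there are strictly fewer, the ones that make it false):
is always true.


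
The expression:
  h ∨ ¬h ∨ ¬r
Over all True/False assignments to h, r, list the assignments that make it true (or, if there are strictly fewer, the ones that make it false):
is always true.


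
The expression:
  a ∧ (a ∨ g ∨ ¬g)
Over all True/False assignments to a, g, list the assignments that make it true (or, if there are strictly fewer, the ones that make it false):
is true only for:
  a=True, g=False;
  a=True, g=True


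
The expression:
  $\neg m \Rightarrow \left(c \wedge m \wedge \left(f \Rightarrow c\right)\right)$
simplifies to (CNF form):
$m$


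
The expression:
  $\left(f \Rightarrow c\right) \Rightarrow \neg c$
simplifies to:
$\neg c$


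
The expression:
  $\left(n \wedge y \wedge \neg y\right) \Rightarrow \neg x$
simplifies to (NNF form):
$\text{True}$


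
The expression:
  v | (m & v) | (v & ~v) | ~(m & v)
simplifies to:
True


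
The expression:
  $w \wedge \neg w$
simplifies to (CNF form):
$\text{False}$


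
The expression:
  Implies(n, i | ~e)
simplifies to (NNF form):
i | ~e | ~n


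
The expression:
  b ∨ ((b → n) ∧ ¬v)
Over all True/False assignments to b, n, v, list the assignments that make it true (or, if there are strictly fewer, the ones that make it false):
is false only for:
  b=False, n=False, v=True;
  b=False, n=True, v=True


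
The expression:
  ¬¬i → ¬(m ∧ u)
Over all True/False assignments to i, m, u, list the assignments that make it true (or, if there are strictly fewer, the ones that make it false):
is false only for:
  i=True, m=True, u=True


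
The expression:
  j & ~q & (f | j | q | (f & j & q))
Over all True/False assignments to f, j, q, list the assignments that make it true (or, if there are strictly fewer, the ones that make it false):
is true only for:
  f=False, j=True, q=False;
  f=True, j=True, q=False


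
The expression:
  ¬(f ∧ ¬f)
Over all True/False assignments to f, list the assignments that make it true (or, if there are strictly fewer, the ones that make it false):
is always true.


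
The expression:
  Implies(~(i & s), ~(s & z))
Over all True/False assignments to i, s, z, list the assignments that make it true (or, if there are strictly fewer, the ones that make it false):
is false only for:
  i=False, s=True, z=True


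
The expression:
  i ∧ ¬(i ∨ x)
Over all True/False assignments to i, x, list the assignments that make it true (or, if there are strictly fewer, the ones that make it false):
is never true.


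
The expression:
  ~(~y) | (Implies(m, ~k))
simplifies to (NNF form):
y | ~k | ~m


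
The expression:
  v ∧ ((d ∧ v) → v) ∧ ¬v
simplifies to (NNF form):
False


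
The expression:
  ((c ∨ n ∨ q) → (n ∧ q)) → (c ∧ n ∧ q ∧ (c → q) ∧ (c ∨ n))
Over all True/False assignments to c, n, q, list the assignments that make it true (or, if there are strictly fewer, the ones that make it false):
is false only for:
  c=False, n=False, q=False;
  c=False, n=True, q=True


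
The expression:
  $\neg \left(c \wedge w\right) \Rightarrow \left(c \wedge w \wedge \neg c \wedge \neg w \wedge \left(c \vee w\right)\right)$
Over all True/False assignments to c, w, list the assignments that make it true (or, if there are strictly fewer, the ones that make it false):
is true only for:
  c=True, w=True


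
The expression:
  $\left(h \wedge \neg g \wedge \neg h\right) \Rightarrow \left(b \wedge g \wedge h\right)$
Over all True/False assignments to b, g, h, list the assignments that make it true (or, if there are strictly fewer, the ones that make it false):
is always true.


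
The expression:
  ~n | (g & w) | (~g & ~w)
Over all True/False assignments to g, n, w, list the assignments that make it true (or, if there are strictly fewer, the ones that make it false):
is false only for:
  g=False, n=True, w=True;
  g=True, n=True, w=False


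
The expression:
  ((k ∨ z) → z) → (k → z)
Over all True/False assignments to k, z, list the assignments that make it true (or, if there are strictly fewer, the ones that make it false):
is always true.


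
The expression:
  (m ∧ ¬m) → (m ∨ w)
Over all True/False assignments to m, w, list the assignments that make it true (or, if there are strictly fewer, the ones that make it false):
is always true.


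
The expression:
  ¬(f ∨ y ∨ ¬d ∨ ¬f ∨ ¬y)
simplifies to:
False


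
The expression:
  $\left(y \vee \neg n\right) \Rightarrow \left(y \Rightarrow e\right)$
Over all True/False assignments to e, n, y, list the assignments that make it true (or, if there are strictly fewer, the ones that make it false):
is false only for:
  e=False, n=False, y=True;
  e=False, n=True, y=True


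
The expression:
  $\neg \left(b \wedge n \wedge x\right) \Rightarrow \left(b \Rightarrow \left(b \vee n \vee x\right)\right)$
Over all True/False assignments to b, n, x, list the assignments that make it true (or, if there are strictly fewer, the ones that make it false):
is always true.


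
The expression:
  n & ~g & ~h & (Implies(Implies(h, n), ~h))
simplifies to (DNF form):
n & ~g & ~h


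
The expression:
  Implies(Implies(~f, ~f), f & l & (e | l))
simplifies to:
f & l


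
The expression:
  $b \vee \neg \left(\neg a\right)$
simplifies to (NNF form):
$a \vee b$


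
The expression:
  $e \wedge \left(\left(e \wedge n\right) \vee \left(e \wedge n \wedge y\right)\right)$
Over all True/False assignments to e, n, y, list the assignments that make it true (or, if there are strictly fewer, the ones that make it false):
is true only for:
  e=True, n=True, y=False;
  e=True, n=True, y=True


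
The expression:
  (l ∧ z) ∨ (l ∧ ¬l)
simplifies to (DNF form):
l ∧ z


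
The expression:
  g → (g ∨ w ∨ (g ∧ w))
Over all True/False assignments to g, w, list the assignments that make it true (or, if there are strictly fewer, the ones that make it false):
is always true.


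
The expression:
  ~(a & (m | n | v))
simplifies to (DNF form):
~a | (~m & ~n & ~v)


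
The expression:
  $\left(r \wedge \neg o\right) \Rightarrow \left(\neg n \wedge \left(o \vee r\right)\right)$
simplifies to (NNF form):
$o \vee \neg n \vee \neg r$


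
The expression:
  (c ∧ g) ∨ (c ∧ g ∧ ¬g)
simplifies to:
c ∧ g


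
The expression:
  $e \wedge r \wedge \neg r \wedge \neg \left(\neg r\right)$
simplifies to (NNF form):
$\text{False}$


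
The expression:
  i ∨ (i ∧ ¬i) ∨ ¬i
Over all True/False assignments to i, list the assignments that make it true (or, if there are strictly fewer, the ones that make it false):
is always true.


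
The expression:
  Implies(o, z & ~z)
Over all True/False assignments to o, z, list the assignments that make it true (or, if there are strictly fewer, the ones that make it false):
is true only for:
  o=False, z=False;
  o=False, z=True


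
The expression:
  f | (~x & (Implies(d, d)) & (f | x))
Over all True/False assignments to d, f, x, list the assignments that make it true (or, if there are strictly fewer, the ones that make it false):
is true only for:
  d=False, f=True, x=False;
  d=False, f=True, x=True;
  d=True, f=True, x=False;
  d=True, f=True, x=True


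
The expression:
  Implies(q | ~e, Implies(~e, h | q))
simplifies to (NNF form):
e | h | q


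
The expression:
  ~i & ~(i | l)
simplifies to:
~i & ~l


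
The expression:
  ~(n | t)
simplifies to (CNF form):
~n & ~t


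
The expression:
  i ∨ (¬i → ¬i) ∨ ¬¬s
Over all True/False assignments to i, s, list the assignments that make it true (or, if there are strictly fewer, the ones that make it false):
is always true.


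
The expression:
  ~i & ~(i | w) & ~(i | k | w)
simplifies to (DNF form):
~i & ~k & ~w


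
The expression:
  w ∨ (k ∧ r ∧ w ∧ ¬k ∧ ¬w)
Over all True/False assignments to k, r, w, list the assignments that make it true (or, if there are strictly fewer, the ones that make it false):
is true only for:
  k=False, r=False, w=True;
  k=False, r=True, w=True;
  k=True, r=False, w=True;
  k=True, r=True, w=True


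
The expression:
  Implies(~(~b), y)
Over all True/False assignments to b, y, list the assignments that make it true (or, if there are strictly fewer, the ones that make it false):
is false only for:
  b=True, y=False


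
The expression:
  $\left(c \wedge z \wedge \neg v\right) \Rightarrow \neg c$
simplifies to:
$v \vee \neg c \vee \neg z$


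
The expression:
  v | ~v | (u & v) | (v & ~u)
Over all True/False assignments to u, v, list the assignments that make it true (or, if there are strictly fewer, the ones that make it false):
is always true.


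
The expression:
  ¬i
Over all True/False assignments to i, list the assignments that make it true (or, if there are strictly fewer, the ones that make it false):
is true only for:
  i=False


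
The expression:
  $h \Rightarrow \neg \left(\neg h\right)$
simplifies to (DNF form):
$\text{True}$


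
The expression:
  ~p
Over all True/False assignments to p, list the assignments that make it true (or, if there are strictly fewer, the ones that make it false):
is true only for:
  p=False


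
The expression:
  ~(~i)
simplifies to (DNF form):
i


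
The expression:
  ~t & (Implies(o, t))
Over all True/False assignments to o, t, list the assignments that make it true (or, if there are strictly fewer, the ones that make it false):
is true only for:
  o=False, t=False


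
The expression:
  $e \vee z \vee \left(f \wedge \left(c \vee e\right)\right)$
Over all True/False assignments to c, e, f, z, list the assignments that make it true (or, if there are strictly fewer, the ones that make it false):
is false only for:
  c=False, e=False, f=False, z=False;
  c=False, e=False, f=True, z=False;
  c=True, e=False, f=False, z=False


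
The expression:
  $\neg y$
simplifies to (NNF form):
$\neg y$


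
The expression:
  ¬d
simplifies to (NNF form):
¬d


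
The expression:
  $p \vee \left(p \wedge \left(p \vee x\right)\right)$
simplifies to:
$p$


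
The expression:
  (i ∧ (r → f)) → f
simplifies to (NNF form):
f ∨ r ∨ ¬i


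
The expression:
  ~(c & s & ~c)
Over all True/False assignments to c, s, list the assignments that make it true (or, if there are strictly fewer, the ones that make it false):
is always true.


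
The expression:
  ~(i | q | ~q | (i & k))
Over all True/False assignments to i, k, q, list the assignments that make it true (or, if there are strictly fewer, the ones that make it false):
is never true.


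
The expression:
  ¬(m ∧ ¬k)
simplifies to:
k ∨ ¬m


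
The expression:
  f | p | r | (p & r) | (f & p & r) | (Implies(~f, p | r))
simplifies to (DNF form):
f | p | r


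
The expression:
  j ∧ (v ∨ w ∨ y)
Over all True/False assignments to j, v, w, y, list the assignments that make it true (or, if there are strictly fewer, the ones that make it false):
is true only for:
  j=True, v=False, w=False, y=True;
  j=True, v=False, w=True, y=False;
  j=True, v=False, w=True, y=True;
  j=True, v=True, w=False, y=False;
  j=True, v=True, w=False, y=True;
  j=True, v=True, w=True, y=False;
  j=True, v=True, w=True, y=True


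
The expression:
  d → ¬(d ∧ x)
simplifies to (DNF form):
¬d ∨ ¬x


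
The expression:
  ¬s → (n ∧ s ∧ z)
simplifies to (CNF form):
s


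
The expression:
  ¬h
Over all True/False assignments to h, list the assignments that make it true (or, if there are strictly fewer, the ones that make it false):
is true only for:
  h=False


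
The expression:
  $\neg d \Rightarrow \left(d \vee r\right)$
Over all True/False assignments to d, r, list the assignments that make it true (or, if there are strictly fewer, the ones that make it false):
is false only for:
  d=False, r=False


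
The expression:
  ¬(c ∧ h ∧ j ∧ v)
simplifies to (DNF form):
¬c ∨ ¬h ∨ ¬j ∨ ¬v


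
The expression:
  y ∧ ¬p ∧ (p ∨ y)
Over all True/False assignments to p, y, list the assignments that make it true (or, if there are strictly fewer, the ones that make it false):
is true only for:
  p=False, y=True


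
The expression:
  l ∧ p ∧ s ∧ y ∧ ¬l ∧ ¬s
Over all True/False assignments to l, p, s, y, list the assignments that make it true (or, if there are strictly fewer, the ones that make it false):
is never true.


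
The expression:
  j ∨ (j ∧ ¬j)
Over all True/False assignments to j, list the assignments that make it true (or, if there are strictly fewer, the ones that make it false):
is true only for:
  j=True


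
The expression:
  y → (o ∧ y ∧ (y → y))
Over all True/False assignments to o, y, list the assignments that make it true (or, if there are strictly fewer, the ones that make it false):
is false only for:
  o=False, y=True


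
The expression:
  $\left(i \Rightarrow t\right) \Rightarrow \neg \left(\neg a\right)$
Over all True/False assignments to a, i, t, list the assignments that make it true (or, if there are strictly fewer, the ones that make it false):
is false only for:
  a=False, i=False, t=False;
  a=False, i=False, t=True;
  a=False, i=True, t=True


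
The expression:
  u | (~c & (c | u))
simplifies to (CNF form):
u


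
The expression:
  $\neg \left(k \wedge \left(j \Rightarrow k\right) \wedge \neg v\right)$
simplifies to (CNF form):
$v \vee \neg k$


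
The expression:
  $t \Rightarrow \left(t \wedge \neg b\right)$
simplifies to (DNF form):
$\neg b \vee \neg t$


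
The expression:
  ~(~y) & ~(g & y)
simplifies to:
y & ~g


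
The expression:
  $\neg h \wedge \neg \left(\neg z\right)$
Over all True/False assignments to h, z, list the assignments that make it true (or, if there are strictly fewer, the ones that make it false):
is true only for:
  h=False, z=True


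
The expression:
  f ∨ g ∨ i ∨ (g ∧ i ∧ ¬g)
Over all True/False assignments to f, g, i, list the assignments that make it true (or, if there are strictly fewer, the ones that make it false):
is false only for:
  f=False, g=False, i=False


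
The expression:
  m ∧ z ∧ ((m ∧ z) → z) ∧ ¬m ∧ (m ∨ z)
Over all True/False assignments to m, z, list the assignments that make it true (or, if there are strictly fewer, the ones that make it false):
is never true.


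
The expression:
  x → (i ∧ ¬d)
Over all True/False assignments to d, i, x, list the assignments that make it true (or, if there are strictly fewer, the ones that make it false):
is false only for:
  d=False, i=False, x=True;
  d=True, i=False, x=True;
  d=True, i=True, x=True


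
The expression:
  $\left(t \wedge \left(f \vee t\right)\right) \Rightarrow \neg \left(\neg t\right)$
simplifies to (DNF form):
$\text{True}$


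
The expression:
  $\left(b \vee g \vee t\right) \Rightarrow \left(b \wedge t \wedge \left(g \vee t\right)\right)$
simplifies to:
$\left(b \wedge t\right) \vee \left(\neg b \wedge \neg g \wedge \neg t\right)$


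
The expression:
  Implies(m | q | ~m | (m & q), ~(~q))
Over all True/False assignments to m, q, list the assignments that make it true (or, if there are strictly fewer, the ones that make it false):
is true only for:
  m=False, q=True;
  m=True, q=True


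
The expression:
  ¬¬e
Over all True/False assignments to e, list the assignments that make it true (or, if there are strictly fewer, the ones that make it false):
is true only for:
  e=True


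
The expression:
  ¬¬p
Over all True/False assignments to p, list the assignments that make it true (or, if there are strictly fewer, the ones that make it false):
is true only for:
  p=True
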